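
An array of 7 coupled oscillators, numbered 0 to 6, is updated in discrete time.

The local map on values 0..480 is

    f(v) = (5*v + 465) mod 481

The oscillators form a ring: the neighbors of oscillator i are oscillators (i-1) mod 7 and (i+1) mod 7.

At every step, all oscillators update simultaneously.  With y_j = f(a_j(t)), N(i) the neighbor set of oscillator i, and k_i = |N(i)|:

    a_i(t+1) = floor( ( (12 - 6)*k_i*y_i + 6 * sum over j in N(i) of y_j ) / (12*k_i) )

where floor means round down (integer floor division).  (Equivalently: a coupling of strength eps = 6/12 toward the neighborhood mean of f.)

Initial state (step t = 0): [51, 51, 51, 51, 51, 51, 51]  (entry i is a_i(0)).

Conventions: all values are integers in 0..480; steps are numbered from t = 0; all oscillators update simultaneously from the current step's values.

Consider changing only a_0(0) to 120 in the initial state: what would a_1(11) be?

Answer: a_1(11) = 426
Key observation: This trace re-runs the system from the modified initial state.

Derivation:
t=0: [120, 51, 51, 51, 51, 51, 51]
t=1: [171, 205, 239, 239, 239, 239, 205]
t=2: [202, 167, 174, 217, 217, 174, 167]
t=3: [185, 270, 297, 173, 173, 297, 270]
t=4: [400, 299, 198, 282, 282, 198, 299]
t=5: [48, 36, 123, 327, 327, 123, 36]
t=6: [194, 167, 144, 161, 161, 144, 167]
t=7: [405, 343, 273, 286, 286, 273, 343]
t=8: [170, 246, 370, 435, 435, 370, 246]
t=9: [302, 312, 317, 274, 274, 317, 312]
t=10: [76, 94, 186, 325, 325, 186, 94]
t=11: [409, 426, 371, 232, 232, 371, 426]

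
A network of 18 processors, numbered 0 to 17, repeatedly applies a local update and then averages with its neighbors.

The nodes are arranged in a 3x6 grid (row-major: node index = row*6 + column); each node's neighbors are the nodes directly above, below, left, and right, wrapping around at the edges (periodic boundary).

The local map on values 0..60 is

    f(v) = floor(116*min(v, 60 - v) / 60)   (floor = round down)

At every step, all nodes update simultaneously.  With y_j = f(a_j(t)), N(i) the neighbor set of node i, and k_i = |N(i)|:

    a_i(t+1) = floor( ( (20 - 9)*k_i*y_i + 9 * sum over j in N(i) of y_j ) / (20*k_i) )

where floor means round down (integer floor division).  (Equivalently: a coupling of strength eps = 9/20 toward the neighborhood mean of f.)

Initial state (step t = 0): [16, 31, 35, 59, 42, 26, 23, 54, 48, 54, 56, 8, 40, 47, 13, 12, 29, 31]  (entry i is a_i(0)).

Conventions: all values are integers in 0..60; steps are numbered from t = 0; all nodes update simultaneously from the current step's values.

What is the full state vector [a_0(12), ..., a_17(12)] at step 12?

Answer: [50, 48, 51, 37, 51, 35, 51, 53, 51, 37, 49, 33, 51, 53, 52, 37, 51, 35]

Derivation:
t=0: [16, 31, 35, 59, 42, 26, 23, 54, 48, 54, 56, 8, 40, 47, 13, 12, 29, 31]
t=1: [37, 43, 38, 13, 31, 42, 34, 22, 23, 12, 16, 25, 38, 28, 27, 23, 44, 48]
t=2: [41, 38, 40, 32, 44, 37, 47, 43, 42, 28, 34, 41, 42, 48, 49, 38, 33, 29]
t=3: [36, 37, 37, 48, 39, 41, 29, 31, 35, 49, 46, 39, 34, 27, 26, 43, 48, 49]
t=4: [46, 46, 42, 28, 34, 36, 52, 53, 45, 26, 28, 37, 47, 51, 47, 30, 26, 28]
t=5: [27, 25, 33, 51, 50, 44, 20, 17, 29, 49, 51, 43, 26, 19, 29, 52, 51, 48]
t=6: [47, 45, 48, 21, 19, 30, 39, 37, 48, 23, 19, 29, 44, 40, 48, 20, 17, 27]
t=7: [31, 30, 25, 37, 38, 50, 39, 38, 27, 39, 38, 51, 33, 35, 26, 36, 35, 48]
t=8: [49, 53, 49, 44, 40, 25, 40, 45, 48, 42, 39, 23, 47, 49, 49, 45, 43, 27]
t=9: [25, 17, 21, 30, 37, 43, 34, 26, 24, 32, 38, 44, 28, 21, 22, 29, 35, 45]
t=10: [45, 37, 42, 53, 44, 34, 47, 46, 46, 52, 42, 33, 48, 42, 43, 53, 45, 34]
t=11: [31, 38, 31, 17, 30, 45, 28, 29, 27, 18, 32, 46, 28, 32, 29, 17, 30, 44]
t=12: [50, 48, 51, 37, 51, 35, 51, 53, 51, 37, 49, 33, 51, 53, 52, 37, 51, 35]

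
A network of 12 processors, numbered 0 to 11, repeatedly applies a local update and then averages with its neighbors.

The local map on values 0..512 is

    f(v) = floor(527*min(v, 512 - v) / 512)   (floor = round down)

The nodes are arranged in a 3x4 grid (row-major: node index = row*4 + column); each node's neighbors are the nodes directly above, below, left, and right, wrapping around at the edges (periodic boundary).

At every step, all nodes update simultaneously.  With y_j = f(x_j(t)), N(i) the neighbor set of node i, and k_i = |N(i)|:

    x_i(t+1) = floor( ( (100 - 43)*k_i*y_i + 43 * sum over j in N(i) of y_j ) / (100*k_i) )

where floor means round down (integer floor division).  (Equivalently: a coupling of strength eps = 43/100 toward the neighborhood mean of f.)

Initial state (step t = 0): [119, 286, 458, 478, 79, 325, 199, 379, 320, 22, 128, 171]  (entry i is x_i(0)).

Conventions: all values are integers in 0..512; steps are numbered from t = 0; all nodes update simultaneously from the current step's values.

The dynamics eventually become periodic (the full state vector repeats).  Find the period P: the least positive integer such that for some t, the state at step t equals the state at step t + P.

Answer: 2
Key observation: The state at step 29, [260, 260, 260, 260, 260, 260, 260, 260, 260, 260, 260, 260], reappears at step 31 — and no state repeats earlier — so the cycle the system enters has period 2.

Derivation:
t=0: [119, 286, 458, 478, 79, 325, 199, 379, 320, 22, 128, 171]
t=1: [128, 174, 95, 71, 115, 167, 171, 130, 155, 93, 123, 153]
t=2: [131, 155, 114, 97, 131, 158, 156, 132, 144, 122, 128, 142]
t=3: [134, 148, 125, 113, 138, 154, 149, 134, 142, 135, 133, 138]
t=4: [137, 146, 132, 124, 143, 152, 147, 137, 143, 142, 137, 138]
t=5: [141, 147, 138, 132, 146, 152, 147, 141, 145, 147, 142, 140]
t=6: [145, 149, 143, 138, 149, 153, 149, 145, 148, 150, 146, 143]
t=7: [149, 152, 148, 144, 152, 155, 152, 148, 151, 153, 150, 147]
t=8: [153, 155, 152, 149, 155, 157, 155, 152, 154, 156, 154, 151]
t=9: [157, 158, 156, 154, 158, 160, 158, 156, 157, 159, 157, 155]
t=10: [160, 162, 160, 158, 161, 163, 161, 160, 161, 162, 161, 159]
t=11: [164, 165, 164, 162, 165, 166, 165, 163, 164, 165, 164, 163]
t=12: [168, 168, 168, 166, 168, 169, 168, 167, 168, 168, 168, 167]
t=13: [171, 172, 171, 170, 172, 172, 172, 171, 171, 172, 171, 171]
t=14: [176, 176, 176, 174, 176, 177, 176, 176, 176, 176, 176, 175]
t=15: [180, 181, 180, 179, 181, 181, 181, 180, 180, 181, 180, 180]
t=16: [185, 185, 185, 184, 185, 186, 185, 185, 185, 185, 185, 184]
t=17: [189, 190, 189, 189, 190, 190, 190, 189, 189, 190, 189, 189]
t=18: [194, 194, 194, 194, 194, 195, 194, 194, 194, 194, 194, 194]
t=19: [199, 199, 199, 199, 199, 199, 199, 199, 199, 199, 199, 199]
t=20: [204, 204, 204, 204, 204, 204, 204, 204, 204, 204, 204, 204]
t=21: [209, 209, 209, 209, 209, 209, 209, 209, 209, 209, 209, 209]
t=22: [215, 215, 215, 215, 215, 215, 215, 215, 215, 215, 215, 215]
t=23: [221, 221, 221, 221, 221, 221, 221, 221, 221, 221, 221, 221]
t=24: [227, 227, 227, 227, 227, 227, 227, 227, 227, 227, 227, 227]
t=25: [233, 233, 233, 233, 233, 233, 233, 233, 233, 233, 233, 233]
t=26: [239, 239, 239, 239, 239, 239, 239, 239, 239, 239, 239, 239]
t=27: [246, 246, 246, 246, 246, 246, 246, 246, 246, 246, 246, 246]
t=28: [253, 253, 253, 253, 253, 253, 253, 253, 253, 253, 253, 253]
t=29: [260, 260, 260, 260, 260, 260, 260, 260, 260, 260, 260, 260]
t=30: [259, 259, 259, 259, 259, 259, 259, 259, 259, 259, 259, 259]
t=31: [260, 260, 260, 260, 260, 260, 260, 260, 260, 260, 260, 260]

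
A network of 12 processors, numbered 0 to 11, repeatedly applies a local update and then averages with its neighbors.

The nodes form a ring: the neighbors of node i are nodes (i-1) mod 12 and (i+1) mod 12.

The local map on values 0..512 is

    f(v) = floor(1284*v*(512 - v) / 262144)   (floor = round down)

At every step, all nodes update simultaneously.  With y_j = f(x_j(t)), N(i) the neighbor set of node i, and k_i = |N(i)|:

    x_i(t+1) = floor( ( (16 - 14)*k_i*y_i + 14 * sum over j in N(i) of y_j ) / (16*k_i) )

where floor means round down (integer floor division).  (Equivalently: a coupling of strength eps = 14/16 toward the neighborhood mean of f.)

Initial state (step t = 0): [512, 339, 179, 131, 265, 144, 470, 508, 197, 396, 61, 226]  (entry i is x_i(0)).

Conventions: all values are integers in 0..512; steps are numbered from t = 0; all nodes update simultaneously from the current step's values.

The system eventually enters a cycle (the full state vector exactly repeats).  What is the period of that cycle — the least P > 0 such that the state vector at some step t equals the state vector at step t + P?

Simulating step by step:
t=0: [512, 339, 179, 131, 265, 144, 470, 508, 197, 396, 61, 226]
t=1: [263, 163, 268, 297, 260, 214, 129, 175, 139, 219, 253, 98]
t=2: [248, 314, 298, 319, 313, 284, 292, 252, 295, 289, 264, 304]
t=3: [308, 314, 303, 307, 308, 310, 317, 314, 316, 316, 313, 318]
t=4: [303, 307, 306, 308, 307, 304, 304, 302, 303, 303, 302, 305]
t=5: [308, 308, 307, 307, 308, 308, 309, 309, 310, 310, 309, 309]
t=6: [307, 307, 307, 307, 307, 307, 307, 306, 306, 306, 306, 307]
t=7: [308, 308, 308, 308, 308, 308, 308, 308, 308, 308, 308, 308]
t=8: [307, 307, 307, 307, 307, 307, 307, 307, 307, 307, 307, 307]
t=9: [308, 308, 308, 308, 308, 308, 308, 308, 308, 308, 308, 308]

Answer: 2
Key observation: The state at step 7, [308, 308, 308, 308, 308, 308, 308, 308, 308, 308, 308, 308], reappears at step 9 — and no state repeats earlier — so the cycle the system enters has period 2.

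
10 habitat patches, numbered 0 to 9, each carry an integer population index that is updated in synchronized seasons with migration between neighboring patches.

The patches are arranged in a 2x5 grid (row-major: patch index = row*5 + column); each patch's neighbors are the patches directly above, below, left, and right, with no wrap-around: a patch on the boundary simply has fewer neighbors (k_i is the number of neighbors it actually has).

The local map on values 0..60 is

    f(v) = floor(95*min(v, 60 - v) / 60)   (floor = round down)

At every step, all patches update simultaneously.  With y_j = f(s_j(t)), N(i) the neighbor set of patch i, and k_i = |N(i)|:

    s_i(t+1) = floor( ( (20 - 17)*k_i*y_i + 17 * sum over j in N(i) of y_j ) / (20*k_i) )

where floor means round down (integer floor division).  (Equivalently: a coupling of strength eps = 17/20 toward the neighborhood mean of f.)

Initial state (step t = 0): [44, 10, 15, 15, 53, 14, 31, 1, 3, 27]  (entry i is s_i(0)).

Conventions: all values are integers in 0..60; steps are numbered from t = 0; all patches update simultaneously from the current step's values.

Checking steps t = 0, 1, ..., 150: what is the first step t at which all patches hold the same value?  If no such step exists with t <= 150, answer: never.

Answer: never
Key observation: The state at step 27 reappears at step 31 — the system is in a cycle of period 4 from step 27 on.  No step 0..31 is synchronized, and the cycle repeats forever, so no step up to 150 (or ever) has all patches equal.

Derivation:
t=0: [44, 10, 15, 15, 53, 14, 31, 1, 3, 27]  (not all equal)
t=1: [19, 28, 14, 14, 29, 33, 17, 20, 19, 12]  (not all equal)
t=2: [41, 28, 30, 30, 24, 30, 37, 26, 24, 34]  (not all equal)
t=3: [43, 38, 44, 41, 43, 35, 42, 40, 42, 38]  (not all equal)
t=4: [34, 27, 30, 26, 31, 28, 33, 27, 31, 28]  (not all equal)
t=5: [42, 43, 42, 44, 42, 41, 42, 44, 42, 44]  (not all equal)
t=6: [28, 27, 25, 27, 25, 28, 27, 27, 25, 27]  (not all equal)
t=7: [43, 41, 41, 39, 41, 43, 42, 40, 41, 39]  (not all equal)
t=8: [27, 28, 31, 30, 32, 26, 28, 29, 31, 30]  (not all equal)
t=9: [42, 43, 45, 45, 46, 42, 43, 44, 46, 44]  (not all equal)
t=10: [27, 25, 24, 22, 23, 27, 26, 23, 23, 22]  (not all equal)
t=11: [40, 40, 36, 36, 34, 41, 39, 37, 34, 35]  (not all equal)
t=12: [30, 33, 35, 39, 38, 31, 32, 37, 38, 40]  (not all equal)
t=13: [44, 43, 37, 35, 32, 45, 41, 38, 33, 33]  (not all equal)
t=14: [24, 29, 33, 40, 41, 26, 28, 35, 38, 42]  (not all equal)
t=15: [42, 41, 38, 34, 29, 41, 42, 39, 32, 31]  (not all equal)
t=16: [29, 30, 34, 41, 43, 28, 30, 34, 40, 44]  (not all equal)
t=17: [45, 44, 39, 32, 27, 45, 44, 39, 31, 27]  (not all equal)
t=18: [23, 26, 33, 40, 42, 23, 26, 34, 40, 43]  (not all equal)
t=19: [38, 39, 38, 33, 28, 38, 39, 38, 32, 28]  (not all equal)
t=20: [33, 33, 35, 40, 43, 33, 33, 36, 40, 44]  (not all equal)
t=21: [42, 41, 37, 31, 27, 42, 40, 37, 31, 27]  (not all equal)
t=22: [28, 31, 36, 41, 43, 29, 31, 37, 41, 43]  (not all equal)
t=23: [44, 42, 37, 31, 27, 44, 42, 37, 30, 27]  (not all equal)
t=24: [26, 29, 36, 42, 43, 26, 29, 36, 41, 44]  (not all equal)
t=25: [42, 41, 37, 30, 26, 42, 41, 37, 30, 27]  (not all equal)
t=26: [28, 31, 37, 42, 43, 28, 31, 37, 42, 43]  (not all equal)
t=27: [44, 42, 36, 29, 26, 44, 42, 36, 29, 26]  (not all equal)
t=28: [26, 29, 37, 41, 42, 26, 29, 37, 41, 42]  (not all equal)
t=29: [42, 41, 36, 31, 28, 42, 41, 36, 31, 28]  (not all equal)
t=30: [28, 31, 37, 42, 44, 28, 31, 37, 42, 44]  (not all equal)
t=31: [44, 42, 36, 29, 26, 44, 42, 36, 29, 26]  (not all equal)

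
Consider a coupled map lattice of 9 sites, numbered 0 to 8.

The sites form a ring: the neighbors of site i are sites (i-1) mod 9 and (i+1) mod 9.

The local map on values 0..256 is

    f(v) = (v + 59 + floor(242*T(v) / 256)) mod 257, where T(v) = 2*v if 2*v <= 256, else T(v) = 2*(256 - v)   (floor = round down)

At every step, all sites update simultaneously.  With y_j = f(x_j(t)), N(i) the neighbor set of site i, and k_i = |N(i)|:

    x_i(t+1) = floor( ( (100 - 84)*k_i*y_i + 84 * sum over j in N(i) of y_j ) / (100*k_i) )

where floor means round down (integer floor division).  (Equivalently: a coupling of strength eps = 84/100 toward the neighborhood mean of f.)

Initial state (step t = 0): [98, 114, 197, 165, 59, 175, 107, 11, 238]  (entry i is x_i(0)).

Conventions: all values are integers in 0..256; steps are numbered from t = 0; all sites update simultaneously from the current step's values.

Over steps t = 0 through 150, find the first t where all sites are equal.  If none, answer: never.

Answer: never
Key observation: The state at step 20 reappears at step 22 — the system is in a cycle of period 2 from step 20 on.  No step 0..22 is synchronized, and the cycle repeats forever, so no step up to 150 (or ever) has all sites equal.

Derivation:
t=0: [98, 114, 197, 165, 59, 175, 107, 11, 238]  (not all equal)
t=1: [99, 102, 131, 164, 149, 163, 110, 92, 85]  (not all equal)
t=2: [74, 123, 125, 157, 141, 136, 105, 80, 72]  (not all equal)
t=3: [72, 99, 153, 159, 155, 137, 99, 53, 21]  (not all equal)
t=4: [88, 80, 121, 147, 152, 124, 171, 120, 112]  (not all equal)
t=5: [75, 92, 103, 151, 156, 144, 150, 132, 105]  (not all equal)
t=6: [75, 59, 107, 127, 152, 150, 160, 134, 94]  (not all equal)
t=7: [129, 90, 184, 136, 158, 147, 156, 117, 88]  (not all equal)
t=8: [76, 132, 114, 138, 157, 147, 147, 107, 139]  (not all equal)
t=9: [141, 90, 159, 142, 156, 151, 136, 150, 81]  (not all equal)
t=10: [66, 137, 115, 147, 153, 154, 153, 108, 136]  (not all equal)
t=11: [177, 186, 155, 143, 151, 148, 133, 149, 178]  (not all equal)
t=12: [124, 134, 140, 150, 155, 158, 155, 147, 138]  (not all equal)
t=13: [163, 161, 159, 153, 148, 146, 149, 155, 158]  (not all equal)
t=14: [142, 142, 145, 149, 152, 153, 151, 148, 143]  (not all equal)
t=15: [158, 157, 156, 153, 150, 150, 151, 154, 156]  (not all equal)
t=16: [146, 146, 147, 149, 150, 151, 150, 148, 146]  (not all equal)
t=17: [155, 155, 154, 153, 152, 151, 152, 153, 154]  (not all equal)
t=18: [147, 147, 148, 149, 150, 150, 150, 149, 148]  (not all equal)
t=19: [154, 154, 154, 153, 152, 152, 152, 153, 154]  (not all equal)
t=20: [148, 148, 148, 149, 149, 150, 149, 149, 148]  (not all equal)
t=21: [154, 154, 153, 153, 152, 152, 152, 153, 153]  (not all equal)
t=22: [148, 148, 148, 149, 149, 150, 149, 149, 148]  (not all equal)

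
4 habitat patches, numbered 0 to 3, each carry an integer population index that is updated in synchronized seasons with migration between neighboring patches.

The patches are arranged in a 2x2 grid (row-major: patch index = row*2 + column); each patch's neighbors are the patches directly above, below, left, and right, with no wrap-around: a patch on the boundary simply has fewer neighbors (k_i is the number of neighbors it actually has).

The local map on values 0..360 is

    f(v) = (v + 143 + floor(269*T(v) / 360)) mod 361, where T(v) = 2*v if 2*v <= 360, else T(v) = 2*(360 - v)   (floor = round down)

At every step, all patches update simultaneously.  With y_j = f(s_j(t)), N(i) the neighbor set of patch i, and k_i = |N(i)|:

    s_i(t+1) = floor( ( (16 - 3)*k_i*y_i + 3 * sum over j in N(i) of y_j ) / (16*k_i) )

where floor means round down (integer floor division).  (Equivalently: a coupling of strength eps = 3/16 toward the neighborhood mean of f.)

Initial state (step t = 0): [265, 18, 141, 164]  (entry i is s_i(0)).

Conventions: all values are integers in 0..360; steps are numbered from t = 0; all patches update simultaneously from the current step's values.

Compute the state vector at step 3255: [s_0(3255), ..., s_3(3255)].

Answer: [214, 214, 214, 214]
Key observation: The state at step 8, [214, 214, 214, 214], reappears at step 9: the system is in a cycle of period 1 from step 8 on.  Therefore the state at step 3255 equals the state at step 8 + ((3255 - 8) mod 1) = 8, which is [214, 214, 214, 214].

Derivation:
t=0: [265, 18, 141, 164]
t=1: [182, 187, 143, 185]
t=2: [221, 227, 155, 219]
t=3: [205, 207, 175, 206]
t=4: [217, 217, 218, 217]
t=5: [212, 212, 212, 212]
t=6: [215, 215, 215, 215]
t=7: [213, 213, 213, 213]
t=8: [214, 214, 214, 214]
t=9: [214, 214, 214, 214]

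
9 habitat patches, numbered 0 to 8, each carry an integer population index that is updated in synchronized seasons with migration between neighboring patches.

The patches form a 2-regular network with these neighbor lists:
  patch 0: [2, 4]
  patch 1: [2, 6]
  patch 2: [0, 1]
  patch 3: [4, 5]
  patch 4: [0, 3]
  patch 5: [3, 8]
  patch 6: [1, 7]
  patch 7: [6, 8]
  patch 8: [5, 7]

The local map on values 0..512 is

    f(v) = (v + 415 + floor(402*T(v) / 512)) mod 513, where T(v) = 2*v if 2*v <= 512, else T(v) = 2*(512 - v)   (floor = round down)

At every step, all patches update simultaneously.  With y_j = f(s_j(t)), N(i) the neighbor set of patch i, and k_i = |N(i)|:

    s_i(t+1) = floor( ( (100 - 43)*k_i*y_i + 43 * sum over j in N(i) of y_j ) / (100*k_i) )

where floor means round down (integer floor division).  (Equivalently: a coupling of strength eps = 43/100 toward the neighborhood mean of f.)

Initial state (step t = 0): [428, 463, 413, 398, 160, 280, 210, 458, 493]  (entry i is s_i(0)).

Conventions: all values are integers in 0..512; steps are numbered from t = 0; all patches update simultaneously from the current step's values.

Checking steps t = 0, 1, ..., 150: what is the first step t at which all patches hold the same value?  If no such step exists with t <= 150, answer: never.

Simulating step by step:
t=0: [428, 463, 413, 398, 160, 280, 210, 458, 493]  (not all equal)
t=1: [431, 447, 461, 347, 380, 212, 441, 439, 344]  (not all equal)
t=2: [462, 449, 448, 490, 486, 472, 453, 466, 483]  (not all equal)
t=3: [440, 448, 448, 428, 430, 432, 445, 439, 433]  (not all equal)
t=4: [455, 450, 451, 460, 459, 459, 452, 455, 458]  (not all equal)
t=5: [446, 448, 447, 443, 444, 443, 447, 446, 444]  (not all equal)
t=6: [451, 450, 450, 452, 452, 452, 450, 451, 452]  (not all equal)
t=7: [448, 449, 448, 448, 448, 448, 448, 448, 448]  (not all equal)
t=8: [450, 449, 449, 450, 450, 450, 449, 450, 450]  (not all equal)
t=9: [449, 449, 449, 449, 449, 449, 449, 449, 449]  (all equal)

Answer: 9
Key observation: Synchronization is absorbing here: once all patches are equal they stay equal, and step 9 is the first all-equal step.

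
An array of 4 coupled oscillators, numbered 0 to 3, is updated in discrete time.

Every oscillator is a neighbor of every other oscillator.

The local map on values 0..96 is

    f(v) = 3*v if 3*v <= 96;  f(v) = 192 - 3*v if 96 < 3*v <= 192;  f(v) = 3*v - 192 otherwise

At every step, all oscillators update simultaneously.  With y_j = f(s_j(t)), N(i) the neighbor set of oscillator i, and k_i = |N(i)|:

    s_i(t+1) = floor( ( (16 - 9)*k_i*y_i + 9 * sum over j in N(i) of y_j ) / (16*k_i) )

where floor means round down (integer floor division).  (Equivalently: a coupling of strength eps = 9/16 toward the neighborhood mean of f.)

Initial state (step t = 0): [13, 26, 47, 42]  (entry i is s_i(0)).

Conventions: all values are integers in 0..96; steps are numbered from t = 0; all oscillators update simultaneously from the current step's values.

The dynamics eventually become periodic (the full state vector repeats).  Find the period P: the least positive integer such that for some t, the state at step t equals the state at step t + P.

Simulating step by step:
t=0: [13, 26, 47, 42]
t=1: [53, 63, 56, 60]
t=2: [21, 14, 19, 16]
t=3: [55, 49, 53, 51]
t=4: [33, 38, 35, 36]
t=5: [87, 83, 85, 85]
t=6: [64, 61, 63, 63]
t=7: [2, 5, 3, 3]
t=8: [8, 11, 9, 9]
t=9: [26, 29, 27, 27]
t=10: [80, 83, 81, 81]
t=11: [50, 53, 51, 51]
t=12: [39, 36, 38, 38]
t=13: [77, 80, 78, 78]
t=14: [41, 44, 42, 42]
t=15: [66, 63, 65, 65]
t=16: [4, 3, 3, 3]
t=17: [10, 9, 9, 9]
t=18: [28, 27, 27, 27]
t=19: [82, 81, 81, 81]
t=20: [52, 51, 51, 51]
t=21: [37, 38, 38, 38]
t=22: [79, 78, 78, 78]
t=23: [43, 42, 42, 42]
t=24: [64, 65, 65, 65]
t=25: [1, 2, 2, 2]
t=26: [4, 5, 5, 5]
t=27: [13, 14, 14, 14]
t=28: [40, 41, 41, 41]
t=29: [70, 69, 69, 69]
t=30: [16, 15, 15, 15]
t=31: [46, 45, 45, 45]
t=32: [55, 56, 56, 56]
t=33: [25, 24, 24, 24]
t=34: [73, 72, 72, 72]
t=35: [25, 24, 24, 24]

Answer: 2
Key observation: The state at step 33, [25, 24, 24, 24], reappears at step 35 — and no state repeats earlier — so the cycle the system enters has period 2.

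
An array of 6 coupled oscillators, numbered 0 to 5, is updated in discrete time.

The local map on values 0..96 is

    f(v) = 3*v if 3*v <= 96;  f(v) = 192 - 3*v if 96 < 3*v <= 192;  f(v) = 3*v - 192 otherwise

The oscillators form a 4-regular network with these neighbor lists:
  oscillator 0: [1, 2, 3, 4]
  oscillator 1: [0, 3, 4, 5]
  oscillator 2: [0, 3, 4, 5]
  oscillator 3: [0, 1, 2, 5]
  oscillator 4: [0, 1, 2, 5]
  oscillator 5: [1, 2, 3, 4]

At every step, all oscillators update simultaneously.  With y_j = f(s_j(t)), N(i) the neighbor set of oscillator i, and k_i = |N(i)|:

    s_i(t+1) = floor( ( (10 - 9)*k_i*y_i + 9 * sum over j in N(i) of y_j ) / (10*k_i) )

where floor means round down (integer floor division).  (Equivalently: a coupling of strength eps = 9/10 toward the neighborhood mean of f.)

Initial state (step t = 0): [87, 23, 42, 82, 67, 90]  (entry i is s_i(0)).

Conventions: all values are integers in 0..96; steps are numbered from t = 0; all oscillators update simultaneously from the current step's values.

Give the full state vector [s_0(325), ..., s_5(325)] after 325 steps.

Simulating step by step:
t=0: [87, 23, 42, 82, 67, 90]
t=1: [51, 54, 53, 68, 64, 52]
t=2: [20, 22, 22, 32, 31, 20]
t=3: [78, 76, 76, 66, 66, 78]
t=4: [23, 25, 25, 35, 35, 23]
t=5: [79, 77, 77, 73, 73, 79]
t=6: [34, 36, 36, 40, 40, 34]
t=7: [79, 81, 81, 85, 85, 79]
t=8: [55, 53, 53, 49, 49, 55]
t=9: [37, 35, 35, 31, 31, 37]
t=10: [89, 87, 87, 84, 84, 89]
t=11: [65, 67, 67, 70, 70, 65]
t=12: [12, 10, 10, 7, 7, 12]
t=13: [26, 28, 28, 31, 31, 26]
t=14: [87, 85, 85, 82, 82, 87]
t=15: [59, 61, 61, 64, 64, 59]
t=16: [5, 7, 7, 10, 10, 5]
t=17: [24, 22, 22, 19, 19, 24]
t=18: [62, 64, 64, 67, 67, 62]
t=19: [4, 6, 6, 3, 3, 4]
t=20: [13, 11, 11, 14, 14, 13]
t=21: [37, 39, 39, 36, 36, 37]
t=22: [79, 81, 81, 78, 78, 79]
t=23: [46, 44, 44, 47, 47, 46]
t=24: [55, 53, 53, 56, 56, 55]
t=25: [28, 26, 26, 29, 29, 28]
t=26: [82, 84, 84, 81, 81, 82]
t=27: [55, 53, 53, 56, 56, 55]

Answer: [28, 26, 26, 29, 29, 28]
Key observation: The state at step 24, [55, 53, 53, 56, 56, 55], reappears at step 27: the system is in a cycle of period 3 from step 24 on.  Therefore the state at step 325 equals the state at step 24 + ((325 - 24) mod 3) = 25, which is [28, 26, 26, 29, 29, 28].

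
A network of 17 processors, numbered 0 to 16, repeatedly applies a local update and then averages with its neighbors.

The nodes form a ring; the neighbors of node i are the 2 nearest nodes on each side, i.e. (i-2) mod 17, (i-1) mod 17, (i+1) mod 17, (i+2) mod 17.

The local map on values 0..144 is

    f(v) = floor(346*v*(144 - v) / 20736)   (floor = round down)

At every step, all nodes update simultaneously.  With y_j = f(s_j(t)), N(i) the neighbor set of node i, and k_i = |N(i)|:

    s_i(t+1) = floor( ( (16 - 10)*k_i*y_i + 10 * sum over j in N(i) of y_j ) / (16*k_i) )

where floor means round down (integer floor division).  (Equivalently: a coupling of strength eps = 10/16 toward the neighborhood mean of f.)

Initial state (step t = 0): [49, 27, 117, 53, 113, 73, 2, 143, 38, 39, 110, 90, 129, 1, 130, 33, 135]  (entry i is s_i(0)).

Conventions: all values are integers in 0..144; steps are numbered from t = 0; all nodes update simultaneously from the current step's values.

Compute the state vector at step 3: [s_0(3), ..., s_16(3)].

Simulating step by step:
t=0: [49, 27, 117, 53, 113, 73, 2, 143, 38, 39, 110, 90, 129, 1, 130, 33, 135]
t=1: [57, 55, 61, 68, 56, 54, 34, 35, 46, 58, 62, 56, 39, 32, 29, 43, 41]
t=2: [78, 80, 83, 83, 79, 76, 70, 70, 73, 78, 79, 76, 69, 65, 62, 68, 71]
t=3: [85, 84, 84, 84, 85, 85, 85, 85, 85, 85, 85, 85, 85, 85, 85, 85, 85]

Answer: [85, 84, 84, 84, 85, 85, 85, 85, 85, 85, 85, 85, 85, 85, 85, 85, 85]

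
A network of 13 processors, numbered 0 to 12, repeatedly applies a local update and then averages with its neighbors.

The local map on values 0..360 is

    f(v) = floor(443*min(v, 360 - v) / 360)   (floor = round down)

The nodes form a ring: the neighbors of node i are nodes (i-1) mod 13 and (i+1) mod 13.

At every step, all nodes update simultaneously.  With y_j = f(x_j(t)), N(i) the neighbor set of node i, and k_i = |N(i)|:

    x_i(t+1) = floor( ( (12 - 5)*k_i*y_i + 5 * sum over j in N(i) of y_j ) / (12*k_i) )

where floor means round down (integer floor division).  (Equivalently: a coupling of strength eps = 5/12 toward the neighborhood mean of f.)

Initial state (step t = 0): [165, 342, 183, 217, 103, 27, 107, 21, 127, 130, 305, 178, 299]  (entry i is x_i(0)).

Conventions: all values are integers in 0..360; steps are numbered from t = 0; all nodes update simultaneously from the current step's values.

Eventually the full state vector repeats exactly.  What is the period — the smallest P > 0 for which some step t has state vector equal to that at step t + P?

Answer: 8
Key observation: The state at step 34, [183, 183, 182, 181, 180, 179, 178, 178, 178, 179, 180, 181, 182], reappears at step 42 — and no state repeats earlier — so the cycle the system enters has period 8.

Derivation:
t=0: [165, 342, 183, 217, 103, 27, 107, 21, 127, 130, 305, 178, 299]
t=1: [138, 100, 167, 173, 116, 72, 88, 74, 129, 139, 117, 157, 131]
t=2: [157, 149, 189, 195, 145, 103, 100, 108, 146, 162, 159, 175, 169]
t=3: [193, 190, 202, 199, 172, 136, 125, 139, 173, 194, 200, 209, 205]
t=4: [202, 205, 197, 199, 199, 173, 159, 175, 201, 204, 195, 188, 192]
t=5: [195, 192, 197, 198, 200, 205, 202, 206, 198, 194, 202, 208, 204]
t=6: [201, 204, 201, 198, 195, 192, 192, 192, 197, 200, 194, 189, 192]
t=7: [196, 192, 195, 199, 202, 205, 206, 204, 200, 198, 203, 207, 204]
t=8: [199, 204, 202, 198, 194, 190, 189, 191, 195, 197, 193, 189, 192]
t=9: [198, 193, 194, 199, 204, 208, 209, 206, 203, 201, 205, 208, 205]
t=10: [198, 203, 202, 197, 191, 187, 186, 189, 192, 193, 190, 188, 191]
t=11: [199, 194, 195, 200, 206, 211, 212, 210, 206, 206, 208, 209, 206]
t=12: [197, 202, 201, 196, 189, 184, 182, 184, 187, 188, 187, 186, 190]
t=13: [200, 195, 196, 201, 209, 215, 217, 215, 212, 211, 212, 212, 208]
t=14: [195, 201, 200, 194, 185, 178, 176, 178, 181, 182, 182, 183, 187]
t=15: [203, 196, 197, 204, 213, 217, 217, 218, 219, 219, 218, 216, 211]
t=16: [192, 199, 198, 190, 181, 176, 174, 174, 173, 173, 174, 177, 183]
t=17: [206, 199, 200, 209, 216, 216, 214, 213, 212, 212, 214, 216, 214]
t=18: [188, 195, 194, 185, 178, 177, 178, 180, 181, 181, 179, 177, 180]
t=19: [211, 204, 206, 213, 217, 217, 219, 220, 220, 220, 219, 218, 218]
t=20: [182, 188, 187, 180, 176, 174, 173, 172, 172, 172, 173, 173, 175]
t=21: [216, 212, 213, 218, 216, 214, 212, 211, 211, 211, 211, 212, 215]
t=22: [178, 180, 179, 175, 176, 179, 181, 182, 183, 183, 182, 181, 178]
t=23: [219, 220, 219, 216, 216, 219, 219, 218, 217, 217, 218, 219, 219]
t=24: [172, 172, 173, 176, 176, 173, 173, 174, 174, 174, 174, 173, 173]
t=25: [211, 211, 212, 215, 215, 212, 212, 213, 214, 214, 213, 212, 211]
t=26: [183, 182, 181, 178, 178, 181, 181, 180, 179, 179, 180, 181, 182]
t=27: [217, 218, 219, 219, 219, 219, 220, 220, 220, 220, 220, 220, 218]
t=28: [174, 174, 173, 173, 173, 172, 172, 172, 172, 172, 172, 172, 173]
t=29: [213, 213, 212, 212, 211, 211, 211, 211, 211, 211, 211, 211, 212]
t=30: [180, 180, 181, 182, 182, 183, 183, 183, 183, 183, 183, 182, 181]
t=31: [220, 220, 220, 219, 218, 217, 217, 217, 217, 217, 217, 218, 220]
t=32: [172, 172, 172, 173, 174, 174, 175, 175, 175, 175, 174, 173, 172]
t=33: [211, 211, 211, 212, 213, 214, 214, 215, 215, 214, 213, 212, 211]
t=34: [183, 183, 182, 181, 180, 179, 178, 178, 178, 179, 180, 181, 182]
t=35: [217, 217, 218, 220, 220, 220, 219, 219, 219, 220, 220, 220, 218]
t=36: [174, 174, 173, 172, 172, 172, 172, 173, 172, 172, 172, 172, 173]
t=37: [213, 213, 212, 211, 211, 211, 211, 211, 211, 211, 211, 211, 212]
t=38: [180, 180, 181, 182, 183, 183, 183, 183, 183, 183, 183, 182, 181]
t=39: [220, 220, 220, 218, 217, 217, 217, 217, 217, 217, 217, 218, 220]
t=40: [172, 172, 172, 173, 174, 175, 175, 175, 175, 175, 174, 173, 172]
t=41: [211, 211, 211, 212, 213, 214, 215, 215, 215, 214, 213, 212, 211]
t=42: [183, 183, 182, 181, 180, 179, 178, 178, 178, 179, 180, 181, 182]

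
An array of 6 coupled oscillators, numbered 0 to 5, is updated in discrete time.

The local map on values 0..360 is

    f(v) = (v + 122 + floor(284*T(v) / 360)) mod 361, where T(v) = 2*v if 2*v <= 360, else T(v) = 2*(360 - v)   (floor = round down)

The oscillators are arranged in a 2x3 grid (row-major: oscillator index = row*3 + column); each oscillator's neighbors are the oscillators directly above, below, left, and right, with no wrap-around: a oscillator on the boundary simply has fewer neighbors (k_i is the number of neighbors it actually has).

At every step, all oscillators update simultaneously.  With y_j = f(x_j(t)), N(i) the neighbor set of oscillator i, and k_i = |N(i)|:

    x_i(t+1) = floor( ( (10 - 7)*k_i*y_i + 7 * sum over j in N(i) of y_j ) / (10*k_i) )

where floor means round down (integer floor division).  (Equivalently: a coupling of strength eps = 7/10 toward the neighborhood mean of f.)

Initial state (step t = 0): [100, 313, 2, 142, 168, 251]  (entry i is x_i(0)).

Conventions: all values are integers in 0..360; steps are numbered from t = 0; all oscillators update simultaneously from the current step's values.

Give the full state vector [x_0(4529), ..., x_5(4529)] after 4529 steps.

Simulating step by step:
t=0: [100, 313, 2, 142, 168, 251]
t=1: [101, 123, 153, 112, 165, 167]
t=2: [50, 107, 140, 87, 130, 176]
t=3: [208, 119, 123, 224, 167, 140]
t=4: [155, 131, 89, 199, 147, 130]
t=5: [157, 181, 173, 168, 136, 200]
t=6: [195, 179, 214, 154, 180, 174]
t=7: [197, 217, 212, 201, 204, 213]
t=8: [209, 208, 204, 212, 207, 207]
t=9: [207, 208, 209, 207, 208, 209]
t=10: [208, 208, 208, 208, 208, 208]
t=11: [208, 208, 208, 208, 208, 208]

Answer: [208, 208, 208, 208, 208, 208]
Key observation: The state at step 10, [208, 208, 208, 208, 208, 208], reappears at step 11: the system is in a cycle of period 1 from step 10 on.  Therefore the state at step 4529 equals the state at step 10 + ((4529 - 10) mod 1) = 10, which is [208, 208, 208, 208, 208, 208].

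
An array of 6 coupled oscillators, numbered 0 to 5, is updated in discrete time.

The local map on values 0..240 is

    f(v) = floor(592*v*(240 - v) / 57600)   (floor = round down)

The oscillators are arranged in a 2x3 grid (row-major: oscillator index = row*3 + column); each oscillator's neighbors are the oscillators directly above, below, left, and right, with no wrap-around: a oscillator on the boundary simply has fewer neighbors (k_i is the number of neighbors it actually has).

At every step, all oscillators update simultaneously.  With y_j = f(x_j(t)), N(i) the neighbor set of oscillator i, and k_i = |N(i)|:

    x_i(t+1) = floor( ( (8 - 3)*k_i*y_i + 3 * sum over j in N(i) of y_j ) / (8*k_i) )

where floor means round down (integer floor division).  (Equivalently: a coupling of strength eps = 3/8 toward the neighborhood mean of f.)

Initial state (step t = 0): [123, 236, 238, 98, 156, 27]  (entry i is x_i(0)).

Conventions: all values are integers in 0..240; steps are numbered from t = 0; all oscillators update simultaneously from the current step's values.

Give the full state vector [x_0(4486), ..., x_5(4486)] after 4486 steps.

Simulating step by step:
t=0: [123, 236, 238, 98, 156, 27]
t=1: [120, 41, 15, 142, 110, 62]
t=2: [134, 92, 58, 144, 133, 104]
t=3: [143, 136, 120, 143, 144, 138]
t=4: [142, 144, 146, 142, 142, 144]
t=5: [142, 142, 141, 143, 142, 142]
t=6: [142, 143, 143, 142, 142, 143]
t=7: [142, 142, 142, 143, 142, 142]
t=8: [142, 143, 143, 142, 142, 143]

Answer: [142, 143, 143, 142, 142, 143]
Key observation: The state at step 6, [142, 143, 143, 142, 142, 143], reappears at step 8: the system is in a cycle of period 2 from step 6 on.  Therefore the state at step 4486 equals the state at step 6 + ((4486 - 6) mod 2) = 6, which is [142, 143, 143, 142, 142, 143].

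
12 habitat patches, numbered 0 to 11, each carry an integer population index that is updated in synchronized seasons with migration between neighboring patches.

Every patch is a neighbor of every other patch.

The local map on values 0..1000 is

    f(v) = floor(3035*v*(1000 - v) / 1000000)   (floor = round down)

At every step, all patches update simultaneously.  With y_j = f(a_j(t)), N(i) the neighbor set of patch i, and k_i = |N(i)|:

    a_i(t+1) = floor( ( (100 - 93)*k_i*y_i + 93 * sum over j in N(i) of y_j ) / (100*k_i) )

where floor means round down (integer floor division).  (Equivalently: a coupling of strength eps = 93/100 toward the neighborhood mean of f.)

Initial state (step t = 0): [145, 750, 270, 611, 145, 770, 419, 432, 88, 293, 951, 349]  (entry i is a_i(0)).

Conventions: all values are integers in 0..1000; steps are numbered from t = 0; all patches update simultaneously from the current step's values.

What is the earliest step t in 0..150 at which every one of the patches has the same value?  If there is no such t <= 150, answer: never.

Simulating step by step:
t=0: [145, 750, 270, 611, 145, 770, 419, 432, 88, 293, 951, 349]  (not all equal)
t=1: [532, 529, 529, 527, 532, 529, 526, 526, 534, 528, 535, 527]  (not all equal)
t=2: [755, 755, 755, 755, 755, 755, 755, 755, 755, 755, 755, 755]  (all equal)

Answer: 2
Key observation: Synchronization is absorbing here: once all patches are equal they stay equal, and step 2 is the first all-equal step.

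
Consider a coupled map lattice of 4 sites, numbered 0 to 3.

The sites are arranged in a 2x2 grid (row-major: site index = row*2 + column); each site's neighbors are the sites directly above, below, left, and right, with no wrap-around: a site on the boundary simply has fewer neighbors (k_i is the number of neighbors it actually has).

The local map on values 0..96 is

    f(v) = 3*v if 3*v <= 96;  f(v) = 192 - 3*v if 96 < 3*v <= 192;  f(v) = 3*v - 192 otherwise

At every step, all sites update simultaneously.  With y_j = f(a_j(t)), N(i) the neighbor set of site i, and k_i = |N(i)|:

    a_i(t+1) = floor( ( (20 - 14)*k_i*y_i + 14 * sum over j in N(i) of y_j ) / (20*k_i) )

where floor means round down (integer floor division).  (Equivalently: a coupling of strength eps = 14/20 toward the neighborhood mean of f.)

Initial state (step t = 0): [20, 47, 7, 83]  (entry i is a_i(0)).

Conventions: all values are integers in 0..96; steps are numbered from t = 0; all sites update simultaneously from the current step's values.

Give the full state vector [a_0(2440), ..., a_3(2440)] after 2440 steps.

Simulating step by step:
t=0: [20, 47, 7, 83]
t=1: [43, 56, 47, 42]
t=2: [45, 52, 60, 46]
t=3: [33, 49, 42, 33]
t=4: [66, 78, 84, 66]
t=5: [37, 16, 22, 37]
t=6: [64, 71, 76, 64]
t=7: [19, 6, 10, 19]
t=8: [33, 45, 48, 33]
t=9: [64, 82, 79, 64]
t=10: [34, 16, 13, 34]
t=11: [57, 77, 74, 57]
t=12: [30, 26, 23, 30]
t=13: [78, 86, 83, 78]
t=14: [55, 49, 46, 55]
t=15: [42, 32, 35, 42]
t=16: [83, 75, 72, 83]
t=17: [37, 49, 47, 37]
t=18: [57, 70, 72, 57]
t=19: [21, 20, 21, 21]
t=20: [61, 62, 63, 61]
t=21: [5, 8, 7, 5]
t=22: [20, 17, 16, 20]
t=23: [52, 57, 56, 52]
t=24: [26, 31, 32, 26]
t=25: [89, 82, 83, 89]
t=26: [61, 68, 69, 61]
t=27: [12, 9, 10, 12]
t=28: [30, 33, 34, 30]
t=29: [91, 90, 90, 91]
t=30: [78, 80, 80, 78]
t=31: [46, 43, 43, 46]
t=32: [60, 56, 56, 60]
t=33: [20, 15, 15, 20]
t=34: [49, 55, 55, 49]
t=35: [32, 39, 39, 32]
t=36: [81, 89, 89, 81]
t=37: [67, 58, 58, 67]
t=38: [15, 11, 11, 15]
t=39: [36, 41, 41, 36]
t=40: [73, 79, 79, 73]
t=41: [39, 32, 32, 39]
t=42: [89, 81, 81, 89]
t=43: [58, 67, 67, 58]
t=44: [11, 15, 15, 11]
t=45: [41, 36, 36, 41]
t=46: [79, 73, 73, 79]
t=47: [32, 39, 39, 32]

Answer: [73, 79, 79, 73]
Key observation: The state at step 35, [32, 39, 39, 32], reappears at step 47: the system is in a cycle of period 12 from step 35 on.  Therefore the state at step 2440 equals the state at step 35 + ((2440 - 35) mod 12) = 40, which is [73, 79, 79, 73].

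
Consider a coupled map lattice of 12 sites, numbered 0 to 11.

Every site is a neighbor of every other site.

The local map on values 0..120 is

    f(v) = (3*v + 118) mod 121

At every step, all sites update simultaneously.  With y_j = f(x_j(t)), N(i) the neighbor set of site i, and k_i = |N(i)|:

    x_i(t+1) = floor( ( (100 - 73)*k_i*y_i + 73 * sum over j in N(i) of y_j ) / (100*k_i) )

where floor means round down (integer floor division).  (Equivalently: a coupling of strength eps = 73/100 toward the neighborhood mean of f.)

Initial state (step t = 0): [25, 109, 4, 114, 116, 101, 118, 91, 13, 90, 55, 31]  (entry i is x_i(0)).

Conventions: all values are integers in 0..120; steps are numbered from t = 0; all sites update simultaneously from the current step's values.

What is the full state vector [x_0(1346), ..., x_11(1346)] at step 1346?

Simulating step by step:
t=0: [25, 109, 4, 114, 116, 101, 118, 91, 13, 90, 55, 31]
t=1: [64, 66, 51, 69, 70, 61, 71, 55, 57, 54, 58, 68]
t=2: [63, 64, 55, 66, 66, 61, 67, 57, 58, 57, 59, 65]
t=3: [61, 62, 56, 63, 63, 60, 63, 57, 58, 57, 58, 62]
t=4: [56, 57, 53, 57, 57, 56, 57, 54, 54, 54, 54, 57]
t=5: [42, 43, 40, 43, 43, 42, 43, 41, 41, 41, 41, 43]
t=6: [41, 42, 65, 42, 42, 41, 42, 65, 65, 65, 65, 42]
t=7: [64, 40, 54, 40, 40, 64, 40, 54, 54, 54, 54, 40]
t=8: [74, 84, 68, 84, 84, 74, 84, 68, 68, 68, 68, 84]
t=9: [61, 43, 58, 43, 43, 61, 43, 58, 58, 58, 58, 43]
t=10: [38, 27, 36, 27, 27, 38, 27, 36, 36, 36, 36, 27]
t=11: [98, 91, 96, 91, 91, 98, 91, 96, 96, 96, 96, 91]
t=12: [40, 35, 38, 35, 35, 40, 35, 38, 38, 38, 38, 35]
t=13: [110, 106, 108, 106, 106, 110, 106, 108, 108, 108, 108, 106]
t=14: [79, 76, 77, 76, 76, 79, 76, 77, 77, 77, 77, 76]
t=15: [108, 106, 106, 106, 106, 108, 106, 106, 106, 106, 106, 106]
t=16: [75, 73, 73, 73, 73, 75, 73, 73, 73, 73, 73, 73]
t=17: [97, 95, 95, 95, 95, 97, 95, 95, 95, 95, 95, 95]
t=18: [42, 40, 40, 40, 40, 42, 40, 40, 40, 40, 40, 40]
t=19: [78, 101, 101, 101, 101, 78, 101, 101, 101, 101, 101, 101]
t=20: [75, 64, 64, 64, 64, 75, 64, 64, 64, 64, 64, 64]
t=21: [79, 72, 72, 72, 72, 79, 72, 72, 72, 72, 72, 72]
t=22: [99, 94, 94, 94, 94, 99, 94, 94, 94, 94, 94, 94]
t=23: [42, 38, 38, 38, 38, 42, 38, 38, 38, 38, 38, 38]
t=24: [74, 96, 96, 96, 96, 74, 96, 96, 96, 96, 96, 96]
t=25: [61, 50, 50, 50, 50, 61, 50, 50, 50, 50, 50, 50]
t=26: [37, 30, 30, 30, 30, 37, 30, 30, 30, 30, 30, 30]
t=27: [94, 89, 89, 89, 89, 94, 89, 89, 89, 89, 89, 89]
t=28: [27, 23, 23, 23, 23, 27, 23, 23, 23, 23, 23, 23]
t=29: [70, 67, 67, 67, 67, 70, 67, 67, 67, 67, 67, 67]
t=30: [80, 78, 78, 78, 78, 80, 78, 78, 78, 78, 78, 78]
t=31: [112, 110, 110, 110, 110, 112, 110, 110, 110, 110, 110, 110]
t=32: [87, 85, 85, 85, 85, 87, 85, 85, 85, 85, 85, 85]
t=33: [12, 10, 10, 10, 10, 12, 10, 10, 10, 10, 10, 10]
t=34: [29, 27, 27, 27, 27, 29, 27, 27, 27, 27, 27, 27]
t=35: [80, 78, 78, 78, 78, 80, 78, 78, 78, 78, 78, 78]

Answer: [112, 110, 110, 110, 110, 112, 110, 110, 110, 110, 110, 110]
Key observation: The state at step 30, [80, 78, 78, 78, 78, 80, 78, 78, 78, 78, 78, 78], reappears at step 35: the system is in a cycle of period 5 from step 30 on.  Therefore the state at step 1346 equals the state at step 30 + ((1346 - 30) mod 5) = 31, which is [112, 110, 110, 110, 110, 112, 110, 110, 110, 110, 110, 110].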